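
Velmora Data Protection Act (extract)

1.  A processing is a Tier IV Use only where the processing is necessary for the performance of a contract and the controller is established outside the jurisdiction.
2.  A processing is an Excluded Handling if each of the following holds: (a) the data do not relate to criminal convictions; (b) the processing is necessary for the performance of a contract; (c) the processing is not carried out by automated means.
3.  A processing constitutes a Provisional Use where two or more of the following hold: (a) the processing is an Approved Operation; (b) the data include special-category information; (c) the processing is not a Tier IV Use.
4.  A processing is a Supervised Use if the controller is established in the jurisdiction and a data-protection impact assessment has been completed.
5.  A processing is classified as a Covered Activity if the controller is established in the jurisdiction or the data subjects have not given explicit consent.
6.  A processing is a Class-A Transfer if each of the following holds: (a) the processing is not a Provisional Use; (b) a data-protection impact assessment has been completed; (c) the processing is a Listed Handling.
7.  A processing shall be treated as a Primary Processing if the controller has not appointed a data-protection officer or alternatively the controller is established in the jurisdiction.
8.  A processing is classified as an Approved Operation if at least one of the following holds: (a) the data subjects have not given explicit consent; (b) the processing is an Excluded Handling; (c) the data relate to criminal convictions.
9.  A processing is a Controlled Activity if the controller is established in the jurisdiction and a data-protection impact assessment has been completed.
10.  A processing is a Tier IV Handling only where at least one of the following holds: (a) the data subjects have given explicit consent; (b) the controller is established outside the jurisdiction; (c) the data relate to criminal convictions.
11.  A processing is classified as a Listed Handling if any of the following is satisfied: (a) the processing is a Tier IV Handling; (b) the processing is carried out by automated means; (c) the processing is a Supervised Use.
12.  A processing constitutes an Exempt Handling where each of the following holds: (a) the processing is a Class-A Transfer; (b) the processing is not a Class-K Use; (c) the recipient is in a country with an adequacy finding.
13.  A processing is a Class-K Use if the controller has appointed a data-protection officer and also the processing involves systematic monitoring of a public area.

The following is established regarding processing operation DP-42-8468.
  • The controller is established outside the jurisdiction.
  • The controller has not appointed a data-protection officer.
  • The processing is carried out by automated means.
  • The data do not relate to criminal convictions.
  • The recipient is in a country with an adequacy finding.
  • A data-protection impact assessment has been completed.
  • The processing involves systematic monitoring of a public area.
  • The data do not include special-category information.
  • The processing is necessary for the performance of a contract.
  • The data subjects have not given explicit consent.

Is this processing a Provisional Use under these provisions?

No

paragraph 2 — Excluded Handling: [the data do not relate to criminal convictions? yes] AND [the processing is necessary for the performance of a contract? yes] AND [the processing is not carried out by automated means? no] → not satisfied.
paragraph 8 — Approved Operation: [the data subjects have not given explicit consent? yes] OR [Excluded Handling (paragraph 2)? no] OR [the data relate to criminal convictions? no] → satisfied.
paragraph 1 — Tier IV Use: [the processing is necessary for the performance of a contract? yes] AND [the controller is established outside the jurisdiction? yes] → satisfied.
paragraph 3 — Provisional Use: Approved Operation (paragraph 8)? yes; the data include special-category information? no; not a Tier IV Use (paragraph 1)? no — 1 of 3 hold (need ≥2) → not satisfied.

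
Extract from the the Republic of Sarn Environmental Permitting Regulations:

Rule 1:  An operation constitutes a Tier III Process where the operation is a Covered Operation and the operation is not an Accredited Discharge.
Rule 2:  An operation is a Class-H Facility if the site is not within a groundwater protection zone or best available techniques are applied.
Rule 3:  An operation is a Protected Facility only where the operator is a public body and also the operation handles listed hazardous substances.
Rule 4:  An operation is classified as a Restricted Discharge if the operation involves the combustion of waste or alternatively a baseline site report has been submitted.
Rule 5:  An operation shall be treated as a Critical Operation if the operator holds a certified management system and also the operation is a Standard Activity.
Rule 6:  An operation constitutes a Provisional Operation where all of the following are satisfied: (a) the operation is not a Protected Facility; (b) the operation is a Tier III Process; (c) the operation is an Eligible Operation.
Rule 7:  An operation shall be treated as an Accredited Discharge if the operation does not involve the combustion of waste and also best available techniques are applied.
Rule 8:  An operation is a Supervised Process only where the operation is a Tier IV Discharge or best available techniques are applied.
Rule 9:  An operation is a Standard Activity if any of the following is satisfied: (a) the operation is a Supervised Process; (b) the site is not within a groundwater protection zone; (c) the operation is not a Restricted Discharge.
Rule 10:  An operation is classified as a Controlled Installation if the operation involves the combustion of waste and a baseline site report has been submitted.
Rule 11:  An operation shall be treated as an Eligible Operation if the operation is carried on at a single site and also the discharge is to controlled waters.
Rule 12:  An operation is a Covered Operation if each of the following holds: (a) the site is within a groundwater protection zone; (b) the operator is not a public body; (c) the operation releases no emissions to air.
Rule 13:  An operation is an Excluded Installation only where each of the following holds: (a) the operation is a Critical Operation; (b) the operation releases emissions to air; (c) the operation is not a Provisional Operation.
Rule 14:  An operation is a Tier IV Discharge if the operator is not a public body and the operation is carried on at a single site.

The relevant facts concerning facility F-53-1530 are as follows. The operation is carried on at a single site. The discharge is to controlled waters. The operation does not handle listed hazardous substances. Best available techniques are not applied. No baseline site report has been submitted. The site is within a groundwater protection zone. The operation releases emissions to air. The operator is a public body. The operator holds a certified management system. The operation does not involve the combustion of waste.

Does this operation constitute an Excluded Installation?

Under rule 14: the operator is not a public body? no; and the operation is carried on at a single site? yes. So the operation is not a Tier IV Discharge.
Under rule 8: Tier IV Discharge (rule 14)? no; or best available techniques are applied? no. So the operation is not a Supervised Process.
Under rule 4: the operation involves the combustion of waste? no; or a baseline site report has been submitted? no. So the operation is not a Restricted Discharge.
Under rule 9: Supervised Process (rule 8)? no; or the site is not within a groundwater protection zone? no; or not a Restricted Discharge (rule 4)? yes. So the operation is a Standard Activity.
Under rule 5: the operator holds a certified management system? yes; and Standard Activity (rule 9)? yes. So the operation is a Critical Operation.
Under rule 3: the operator is a public body? yes; and the operation handles listed hazardous substances? no. So the operation is not a Protected Facility.
Under rule 12: the site is within a groundwater protection zone? yes; and the operator is not a public body? no; and the operation releases no emissions to air? no. So the operation is not a Covered Operation.
Under rule 7: the operation does not involve the combustion of waste? yes; and best available techniques are applied? no. So the operation is not an Accredited Discharge.
Under rule 1: Covered Operation (rule 12)? no; and not an Accredited Discharge (rule 7)? yes. So the operation is not a Tier III Process.
Under rule 11: the operation is carried on at a single site? yes; and the discharge is to controlled waters? yes. So the operation is an Eligible Operation.
Under rule 6: not a Protected Facility (rule 3)? yes; and Tier III Process (rule 1)? no; and Eligible Operation (rule 11)? yes. So the operation is not a Provisional Operation.
Under rule 13: Critical Operation (rule 5)? yes; and the operation releases emissions to air? yes; and not a Provisional Operation (rule 6)? yes. So the operation is an Excluded Installation.

Yes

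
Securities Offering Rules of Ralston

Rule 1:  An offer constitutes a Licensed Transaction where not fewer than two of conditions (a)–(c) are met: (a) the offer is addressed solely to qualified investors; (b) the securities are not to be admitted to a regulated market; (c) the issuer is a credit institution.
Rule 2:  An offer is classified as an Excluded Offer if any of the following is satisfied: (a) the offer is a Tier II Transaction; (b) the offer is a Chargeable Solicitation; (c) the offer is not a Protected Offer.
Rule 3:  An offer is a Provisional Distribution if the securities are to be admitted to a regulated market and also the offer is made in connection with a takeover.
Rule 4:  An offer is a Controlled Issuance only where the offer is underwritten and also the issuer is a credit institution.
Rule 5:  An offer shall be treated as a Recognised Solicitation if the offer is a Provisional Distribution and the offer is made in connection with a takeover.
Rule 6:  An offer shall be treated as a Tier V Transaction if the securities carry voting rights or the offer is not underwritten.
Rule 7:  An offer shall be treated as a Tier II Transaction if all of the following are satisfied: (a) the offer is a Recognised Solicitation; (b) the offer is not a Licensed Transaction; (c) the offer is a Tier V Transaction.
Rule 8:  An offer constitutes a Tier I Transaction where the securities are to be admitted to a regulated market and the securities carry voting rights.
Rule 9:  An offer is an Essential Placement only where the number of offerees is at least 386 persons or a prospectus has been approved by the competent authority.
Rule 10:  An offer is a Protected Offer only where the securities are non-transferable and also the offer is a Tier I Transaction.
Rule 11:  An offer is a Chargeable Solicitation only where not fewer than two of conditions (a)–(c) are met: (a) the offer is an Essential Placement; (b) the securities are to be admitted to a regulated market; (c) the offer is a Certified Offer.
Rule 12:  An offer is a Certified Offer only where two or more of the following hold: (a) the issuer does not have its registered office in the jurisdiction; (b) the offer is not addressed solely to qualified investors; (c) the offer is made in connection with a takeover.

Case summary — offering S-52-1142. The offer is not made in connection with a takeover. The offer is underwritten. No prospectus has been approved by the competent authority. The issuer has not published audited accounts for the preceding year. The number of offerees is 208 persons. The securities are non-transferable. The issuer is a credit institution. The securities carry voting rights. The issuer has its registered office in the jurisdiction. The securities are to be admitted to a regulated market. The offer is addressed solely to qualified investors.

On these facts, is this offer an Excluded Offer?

No

rule 3 — Provisional Distribution: [the securities are to be admitted to a regulated market? yes] AND [the offer is made in connection with a takeover? no] → not satisfied.
rule 5 — Recognised Solicitation: [Provisional Distribution (rule 3)? no] AND [the offer is made in connection with a takeover? no] → not satisfied.
rule 1 — Licensed Transaction: the offer is addressed solely to qualified investors? yes; the securities are not to be admitted to a regulated market? no; the issuer is a credit institution? yes — 2 of 3 hold (need ≥2) → satisfied.
rule 6 — Tier V Transaction: [the securities carry voting rights? yes] OR [the offer is not underwritten? no] → satisfied.
rule 7 — Tier II Transaction: [Recognised Solicitation (rule 5)? no] AND [not a Licensed Transaction (rule 1)? no] AND [Tier V Transaction (rule 6)? yes] → not satisfied.
rule 9 — Essential Placement: [number of offerees: 208 persons ≥ 386 persons? no] OR [a prospectus has been approved by the competent authority? no] → not satisfied.
rule 12 — Certified Offer: the issuer does not have its registered office in the jurisdiction? no; the offer is not addressed solely to qualified investors? no; the offer is made in connection with a takeover? no — 0 of 3 hold (need ≥2) → not satisfied.
rule 11 — Chargeable Solicitation: Essential Placement (rule 9)? no; the securities are to be admitted to a regulated market? yes; Certified Offer (rule 12)? no — 1 of 3 hold (need ≥2) → not satisfied.
rule 8 — Tier I Transaction: [the securities are to be admitted to a regulated market? yes] AND [the securities carry voting rights? yes] → satisfied.
rule 10 — Protected Offer: [the securities are non-transferable? yes] AND [Tier I Transaction (rule 8)? yes] → satisfied.
rule 2 — Excluded Offer: [Tier II Transaction (rule 7)? no] OR [Chargeable Solicitation (rule 11)? no] OR [not a Protected Offer (rule 10)? no] → not satisfied.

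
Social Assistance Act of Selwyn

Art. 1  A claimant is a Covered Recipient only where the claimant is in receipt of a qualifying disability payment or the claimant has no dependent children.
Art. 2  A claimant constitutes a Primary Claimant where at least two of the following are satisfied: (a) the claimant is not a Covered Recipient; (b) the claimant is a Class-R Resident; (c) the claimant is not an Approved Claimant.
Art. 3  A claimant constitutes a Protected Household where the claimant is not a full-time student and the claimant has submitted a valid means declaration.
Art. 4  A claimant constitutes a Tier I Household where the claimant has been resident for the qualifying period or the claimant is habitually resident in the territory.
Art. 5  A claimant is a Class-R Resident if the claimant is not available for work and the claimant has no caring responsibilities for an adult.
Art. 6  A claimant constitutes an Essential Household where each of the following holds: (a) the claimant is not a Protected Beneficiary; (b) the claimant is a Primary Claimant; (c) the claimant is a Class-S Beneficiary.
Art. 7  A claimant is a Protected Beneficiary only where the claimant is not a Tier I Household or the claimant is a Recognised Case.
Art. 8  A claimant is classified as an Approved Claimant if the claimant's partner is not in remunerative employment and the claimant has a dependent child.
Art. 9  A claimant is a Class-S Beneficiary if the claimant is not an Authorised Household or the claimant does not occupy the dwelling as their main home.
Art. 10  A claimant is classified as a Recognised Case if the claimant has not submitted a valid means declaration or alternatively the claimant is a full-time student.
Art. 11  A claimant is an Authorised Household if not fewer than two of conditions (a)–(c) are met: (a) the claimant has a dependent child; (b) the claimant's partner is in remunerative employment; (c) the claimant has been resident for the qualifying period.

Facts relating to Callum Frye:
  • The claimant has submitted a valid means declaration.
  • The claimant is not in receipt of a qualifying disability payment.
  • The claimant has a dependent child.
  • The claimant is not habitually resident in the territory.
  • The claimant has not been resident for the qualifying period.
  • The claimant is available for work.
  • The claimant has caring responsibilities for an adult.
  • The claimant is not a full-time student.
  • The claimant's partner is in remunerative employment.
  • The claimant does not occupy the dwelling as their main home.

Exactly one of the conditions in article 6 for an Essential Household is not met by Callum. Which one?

Protected Beneficiary

Under article 4: the claimant has been resident for the qualifying period? no; or the claimant is habitually resident in the territory? no. So the claimant is not a Tier I Household.
Under article 10: the claimant has not submitted a valid means declaration? no; or the claimant is a full-time student? no. So the claimant is not a Recognised Case.
Under article 7: not a Tier I Household (article 4)? yes; or Recognised Case (article 10)? no. So the claimant is a Protected Beneficiary.
Under article 1: the claimant is in receipt of a qualifying disability payment? no; or the claimant has no dependent children? no. So the claimant is not a Covered Recipient.
Under article 5: the claimant is not available for work? no; and the claimant has no caring responsibilities for an adult? no. So the claimant is not a Class-R Resident.
Under article 8: the claimant's partner is not in remunerative employment? no; and the claimant has a dependent child? yes. So the claimant is not an Approved Claimant.
Under article 2: not a Covered Recipient (article 1)? yes; Class-R Resident (article 5)? no; not an Approved Claimant (article 8)? yes — 2 of 3 hold (need ≥2) → satisfied.
Under article 11: the claimant has a dependent child? yes; the claimant's partner is in remunerative employment? yes; the claimant has been resident for the qualifying period? no — 2 of 3 hold (need ≥2) → satisfied.
Under article 9: not an Authorised Household (article 11)? no; or the claimant does not occupy the dwelling as their main home? yes. So the claimant is a Class-S Beneficiary.
Under article 6: not a Protected Beneficiary (article 7)? no; and Primary Claimant (article 2)? yes; and Class-S Beneficiary (article 9)? yes. So the claimant is not an Essential Household.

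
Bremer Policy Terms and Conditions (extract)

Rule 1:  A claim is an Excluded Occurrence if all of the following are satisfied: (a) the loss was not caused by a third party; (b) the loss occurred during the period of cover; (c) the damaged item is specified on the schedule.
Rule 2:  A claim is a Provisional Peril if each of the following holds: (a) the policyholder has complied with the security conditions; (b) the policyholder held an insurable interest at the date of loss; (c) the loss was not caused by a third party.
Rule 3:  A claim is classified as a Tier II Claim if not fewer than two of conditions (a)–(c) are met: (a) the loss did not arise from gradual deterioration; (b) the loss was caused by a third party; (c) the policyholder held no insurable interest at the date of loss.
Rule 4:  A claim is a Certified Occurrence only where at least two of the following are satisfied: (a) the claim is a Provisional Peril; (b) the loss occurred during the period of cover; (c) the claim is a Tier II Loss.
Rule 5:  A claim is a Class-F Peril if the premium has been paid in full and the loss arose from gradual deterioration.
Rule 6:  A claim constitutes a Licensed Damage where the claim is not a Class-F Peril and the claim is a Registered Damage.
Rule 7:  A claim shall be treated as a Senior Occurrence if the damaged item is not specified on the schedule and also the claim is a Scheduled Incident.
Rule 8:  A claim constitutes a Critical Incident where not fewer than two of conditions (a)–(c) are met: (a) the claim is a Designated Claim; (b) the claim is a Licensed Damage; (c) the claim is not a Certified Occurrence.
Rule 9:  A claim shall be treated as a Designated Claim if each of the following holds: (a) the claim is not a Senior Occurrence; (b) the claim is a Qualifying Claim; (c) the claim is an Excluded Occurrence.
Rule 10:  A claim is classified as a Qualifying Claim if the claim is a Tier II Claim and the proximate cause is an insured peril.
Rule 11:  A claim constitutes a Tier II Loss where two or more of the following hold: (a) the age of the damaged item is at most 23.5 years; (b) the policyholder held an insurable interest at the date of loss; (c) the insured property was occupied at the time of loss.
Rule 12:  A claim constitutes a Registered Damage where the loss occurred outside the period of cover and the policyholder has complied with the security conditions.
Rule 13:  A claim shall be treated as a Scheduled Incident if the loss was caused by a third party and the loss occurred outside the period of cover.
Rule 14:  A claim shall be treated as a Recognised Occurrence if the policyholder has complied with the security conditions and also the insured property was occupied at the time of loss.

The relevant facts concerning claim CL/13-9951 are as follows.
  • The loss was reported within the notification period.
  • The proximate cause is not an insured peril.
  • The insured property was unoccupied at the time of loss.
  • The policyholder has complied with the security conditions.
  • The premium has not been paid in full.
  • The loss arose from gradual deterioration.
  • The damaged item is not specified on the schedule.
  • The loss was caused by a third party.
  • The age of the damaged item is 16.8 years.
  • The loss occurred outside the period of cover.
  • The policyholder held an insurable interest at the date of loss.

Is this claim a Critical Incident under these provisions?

Under rule 13: the loss was caused by a third party? yes; and the loss occurred outside the period of cover? yes. So the claim is a Scheduled Incident.
Under rule 7: the damaged item is not specified on the schedule? yes; and Scheduled Incident (rule 13)? yes. So the claim is a Senior Occurrence.
Under rule 3: the loss did not arise from gradual deterioration? no; the loss was caused by a third party? yes; the policyholder held no insurable interest at the date of loss? no — 1 of 3 hold (need ≥2) → not satisfied.
Under rule 10: Tier II Claim (rule 3)? no; and the proximate cause is an insured peril? no. So the claim is not a Qualifying Claim.
Under rule 1: the loss was not caused by a third party? no; and the loss occurred during the period of cover? no; and the damaged item is specified on the schedule? no. So the claim is not an Excluded Occurrence.
Under rule 9: not a Senior Occurrence (rule 7)? no; and Qualifying Claim (rule 10)? no; and Excluded Occurrence (rule 1)? no. So the claim is not a Designated Claim.
Under rule 5: the premium has been paid in full? no; and the loss arose from gradual deterioration? yes. So the claim is not a Class-F Peril.
Under rule 12: the loss occurred outside the period of cover? yes; and the policyholder has complied with the security conditions? yes. So the claim is a Registered Damage.
Under rule 6: not a Class-F Peril (rule 5)? yes; and Registered Damage (rule 12)? yes. So the claim is a Licensed Damage.
Under rule 2: the policyholder has complied with the security conditions? yes; and the policyholder held an insurable interest at the date of loss? yes; and the loss was not caused by a third party? no. So the claim is not a Provisional Peril.
Under rule 11: age of the damaged item: 16.8 years ≤ 23.5 years? yes; the policyholder held an insurable interest at the date of loss? yes; the insured property was occupied at the time of loss? no — 2 of 3 hold (need ≥2) → satisfied.
Under rule 4: Provisional Peril (rule 2)? no; the loss occurred during the period of cover? no; Tier II Loss (rule 11)? yes — 1 of 3 hold (need ≥2) → not satisfied.
Under rule 8: Designated Claim (rule 9)? no; Licensed Damage (rule 6)? yes; not a Certified Occurrence (rule 4)? yes — 2 of 3 hold (need ≥2) → satisfied.

Yes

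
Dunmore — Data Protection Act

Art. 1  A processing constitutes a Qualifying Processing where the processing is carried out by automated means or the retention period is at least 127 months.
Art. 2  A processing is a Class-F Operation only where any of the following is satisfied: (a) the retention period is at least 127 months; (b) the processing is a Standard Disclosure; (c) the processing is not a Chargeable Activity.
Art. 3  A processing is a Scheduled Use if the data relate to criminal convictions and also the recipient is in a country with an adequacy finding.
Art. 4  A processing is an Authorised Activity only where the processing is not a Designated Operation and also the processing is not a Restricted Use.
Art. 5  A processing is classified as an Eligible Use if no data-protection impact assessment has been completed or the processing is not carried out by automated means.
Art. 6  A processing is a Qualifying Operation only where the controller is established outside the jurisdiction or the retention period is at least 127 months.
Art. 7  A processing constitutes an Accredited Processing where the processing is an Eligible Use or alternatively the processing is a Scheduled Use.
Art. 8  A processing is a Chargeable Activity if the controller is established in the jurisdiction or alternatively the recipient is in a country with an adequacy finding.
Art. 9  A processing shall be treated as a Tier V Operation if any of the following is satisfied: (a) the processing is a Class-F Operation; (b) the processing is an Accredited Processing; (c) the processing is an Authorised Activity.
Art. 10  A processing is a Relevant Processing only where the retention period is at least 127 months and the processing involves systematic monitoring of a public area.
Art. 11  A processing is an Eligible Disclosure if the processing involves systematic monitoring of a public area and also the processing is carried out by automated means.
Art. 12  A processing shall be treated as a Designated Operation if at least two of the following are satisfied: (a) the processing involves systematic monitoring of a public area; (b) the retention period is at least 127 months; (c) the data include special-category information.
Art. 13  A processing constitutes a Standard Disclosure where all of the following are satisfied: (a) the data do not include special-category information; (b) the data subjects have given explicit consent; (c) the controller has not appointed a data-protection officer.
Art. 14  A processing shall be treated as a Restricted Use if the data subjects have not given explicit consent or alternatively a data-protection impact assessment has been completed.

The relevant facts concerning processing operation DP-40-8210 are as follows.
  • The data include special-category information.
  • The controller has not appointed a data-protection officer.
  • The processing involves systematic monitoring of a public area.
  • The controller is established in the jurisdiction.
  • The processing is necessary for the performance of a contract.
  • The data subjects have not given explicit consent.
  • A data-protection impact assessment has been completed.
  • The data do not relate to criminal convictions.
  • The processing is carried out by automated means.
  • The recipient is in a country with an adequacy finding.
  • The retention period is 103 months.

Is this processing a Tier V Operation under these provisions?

No

article 13 — Standard Disclosure: [the data do not include special-category information? no] AND [the data subjects have given explicit consent? no] AND [the controller has not appointed a data-protection officer? yes] → not satisfied.
article 8 — Chargeable Activity: [the controller is established in the jurisdiction? yes] OR [the recipient is in a country with an adequacy finding? yes] → satisfied.
article 2 — Class-F Operation: [retention period: 103 months ≥ 127 months? no] OR [Standard Disclosure (article 13)? no] OR [not a Chargeable Activity (article 8)? no] → not satisfied.
article 5 — Eligible Use: [no data-protection impact assessment has been completed? no] OR [the processing is not carried out by automated means? no] → not satisfied.
article 3 — Scheduled Use: [the data relate to criminal convictions? no] AND [the recipient is in a country with an adequacy finding? yes] → not satisfied.
article 7 — Accredited Processing: [Eligible Use (article 5)? no] OR [Scheduled Use (article 3)? no] → not satisfied.
article 12 — Designated Operation: the processing involves systematic monitoring of a public area? yes; retention period: 103 months ≥ 127 months? no; the data include special-category information? yes — 2 of 3 hold (need ≥2) → satisfied.
article 14 — Restricted Use: [the data subjects have not given explicit consent? yes] OR [a data-protection impact assessment has been completed? yes] → satisfied.
article 4 — Authorised Activity: [not a Designated Operation (article 12)? no] AND [not a Restricted Use (article 14)? no] → not satisfied.
article 9 — Tier V Operation: [Class-F Operation (article 2)? no] OR [Accredited Processing (article 7)? no] OR [Authorised Activity (article 4)? no] → not satisfied.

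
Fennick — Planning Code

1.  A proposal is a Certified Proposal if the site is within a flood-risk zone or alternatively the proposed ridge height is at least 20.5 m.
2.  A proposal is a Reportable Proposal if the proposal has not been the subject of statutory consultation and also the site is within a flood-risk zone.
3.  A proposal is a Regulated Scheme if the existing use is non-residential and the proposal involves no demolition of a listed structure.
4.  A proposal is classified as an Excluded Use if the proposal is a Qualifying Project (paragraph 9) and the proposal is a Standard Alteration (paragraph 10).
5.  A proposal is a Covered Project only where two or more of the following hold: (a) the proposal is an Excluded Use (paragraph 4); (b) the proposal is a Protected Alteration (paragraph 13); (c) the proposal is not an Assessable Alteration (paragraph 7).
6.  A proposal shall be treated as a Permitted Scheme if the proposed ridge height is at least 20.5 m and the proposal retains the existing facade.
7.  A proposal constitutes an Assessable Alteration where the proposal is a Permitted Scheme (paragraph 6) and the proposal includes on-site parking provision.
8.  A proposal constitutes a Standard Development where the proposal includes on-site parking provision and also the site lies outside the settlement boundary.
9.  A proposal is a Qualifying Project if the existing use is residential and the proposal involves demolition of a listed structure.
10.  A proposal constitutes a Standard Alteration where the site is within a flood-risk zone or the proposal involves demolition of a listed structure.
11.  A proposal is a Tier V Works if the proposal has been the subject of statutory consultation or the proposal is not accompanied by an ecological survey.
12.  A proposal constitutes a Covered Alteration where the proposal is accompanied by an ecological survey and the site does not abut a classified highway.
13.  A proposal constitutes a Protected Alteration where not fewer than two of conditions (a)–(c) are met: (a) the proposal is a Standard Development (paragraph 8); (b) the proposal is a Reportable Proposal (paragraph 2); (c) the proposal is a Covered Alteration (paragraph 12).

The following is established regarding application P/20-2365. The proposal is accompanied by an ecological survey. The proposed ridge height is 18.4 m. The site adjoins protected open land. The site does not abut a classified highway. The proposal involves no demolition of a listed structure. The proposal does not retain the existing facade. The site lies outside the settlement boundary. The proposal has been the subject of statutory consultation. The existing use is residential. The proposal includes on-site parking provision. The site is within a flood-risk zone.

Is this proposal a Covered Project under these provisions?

Under paragraph 9: the existing use is residential? yes; and the proposal involves demolition of a listed structure? no. So the proposal is not a Qualifying Project.
Under paragraph 10: the site is within a flood-risk zone? yes; or the proposal involves demolition of a listed structure? no. So the proposal is a Standard Alteration.
Under paragraph 4: Qualifying Project (paragraph 9)? no; and Standard Alteration (paragraph 10)? yes. So the proposal is not an Excluded Use.
Under paragraph 8: the proposal includes on-site parking provision? yes; and the site lies outside the settlement boundary? yes. So the proposal is a Standard Development.
Under paragraph 2: the proposal has not been the subject of statutory consultation? no; and the site is within a flood-risk zone? yes. So the proposal is not a Reportable Proposal.
Under paragraph 12: the proposal is accompanied by an ecological survey? yes; and the site does not abut a classified highway? yes. So the proposal is a Covered Alteration.
Under paragraph 13: Standard Development (paragraph 8)? yes; Reportable Proposal (paragraph 2)? no; Covered Alteration (paragraph 12)? yes — 2 of 3 hold (need ≥2) → satisfied.
Under paragraph 6: proposed ridge height: 18.4 m ≥ 20.5 m? no; and the proposal retains the existing facade? no. So the proposal is not a Permitted Scheme.
Under paragraph 7: Permitted Scheme (paragraph 6)? no; and the proposal includes on-site parking provision? yes. So the proposal is not an Assessable Alteration.
Under paragraph 5: Excluded Use (paragraph 4)? no; Protected Alteration (paragraph 13)? yes; not an Assessable Alteration (paragraph 7)? yes — 2 of 3 hold (need ≥2) → satisfied.

Yes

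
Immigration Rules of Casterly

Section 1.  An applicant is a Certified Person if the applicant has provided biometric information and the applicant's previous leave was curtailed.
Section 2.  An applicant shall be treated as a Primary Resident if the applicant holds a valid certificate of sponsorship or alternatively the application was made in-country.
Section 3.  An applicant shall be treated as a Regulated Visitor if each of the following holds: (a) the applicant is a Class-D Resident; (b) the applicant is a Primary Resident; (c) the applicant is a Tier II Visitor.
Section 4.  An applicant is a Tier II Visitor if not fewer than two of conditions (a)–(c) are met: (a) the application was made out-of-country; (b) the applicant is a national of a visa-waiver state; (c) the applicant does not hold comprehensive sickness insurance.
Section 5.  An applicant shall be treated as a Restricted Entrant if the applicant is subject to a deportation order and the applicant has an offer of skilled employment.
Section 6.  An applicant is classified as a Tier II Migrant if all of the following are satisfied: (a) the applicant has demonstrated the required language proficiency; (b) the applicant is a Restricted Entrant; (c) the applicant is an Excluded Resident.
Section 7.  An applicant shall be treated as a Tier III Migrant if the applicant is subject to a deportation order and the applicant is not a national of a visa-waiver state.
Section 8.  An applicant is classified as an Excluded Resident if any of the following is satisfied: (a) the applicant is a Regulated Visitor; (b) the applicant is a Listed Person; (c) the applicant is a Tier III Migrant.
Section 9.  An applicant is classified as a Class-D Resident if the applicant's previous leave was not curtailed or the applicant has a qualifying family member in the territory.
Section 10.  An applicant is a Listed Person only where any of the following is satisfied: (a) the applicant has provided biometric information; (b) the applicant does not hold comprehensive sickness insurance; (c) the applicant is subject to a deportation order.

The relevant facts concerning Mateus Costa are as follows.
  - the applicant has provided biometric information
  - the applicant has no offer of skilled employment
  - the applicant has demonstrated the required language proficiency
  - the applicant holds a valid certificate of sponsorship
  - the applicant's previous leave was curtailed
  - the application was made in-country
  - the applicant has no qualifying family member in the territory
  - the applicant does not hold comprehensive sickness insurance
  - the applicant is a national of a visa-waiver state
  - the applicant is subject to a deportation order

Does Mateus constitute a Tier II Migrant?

Under section 5: the applicant is subject to a deportation order? yes; and the applicant has an offer of skilled employment? no. So the applicant is not a Restricted Entrant.
Under section 9: the applicant's previous leave was not curtailed? no; or the applicant has a qualifying family member in the territory? no. So the applicant is not a Class-D Resident.
Under section 2: the applicant holds a valid certificate of sponsorship? yes; or the application was made in-country? yes. So the applicant is a Primary Resident.
Under section 4: the application was made out-of-country? no; the applicant is a national of a visa-waiver state? yes; the applicant does not hold comprehensive sickness insurance? yes — 2 of 3 hold (need ≥2) → satisfied.
Under section 3: Class-D Resident (section 9)? no; and Primary Resident (section 2)? yes; and Tier II Visitor (section 4)? yes. So the applicant is not a Regulated Visitor.
Under section 10: the applicant has provided biometric information? yes; or the applicant does not hold comprehensive sickness insurance? yes; or the applicant is subject to a deportation order? yes. So the applicant is a Listed Person.
Under section 7: the applicant is subject to a deportation order? yes; and the applicant is not a national of a visa-waiver state? no. So the applicant is not a Tier III Migrant.
Under section 8: Regulated Visitor (section 3)? no; or Listed Person (section 10)? yes; or Tier III Migrant (section 7)? no. So the applicant is an Excluded Resident.
Under section 6: the applicant has demonstrated the required language proficiency? yes; and Restricted Entrant (section 5)? no; and Excluded Resident (section 8)? yes. So the applicant is not a Tier II Migrant.

No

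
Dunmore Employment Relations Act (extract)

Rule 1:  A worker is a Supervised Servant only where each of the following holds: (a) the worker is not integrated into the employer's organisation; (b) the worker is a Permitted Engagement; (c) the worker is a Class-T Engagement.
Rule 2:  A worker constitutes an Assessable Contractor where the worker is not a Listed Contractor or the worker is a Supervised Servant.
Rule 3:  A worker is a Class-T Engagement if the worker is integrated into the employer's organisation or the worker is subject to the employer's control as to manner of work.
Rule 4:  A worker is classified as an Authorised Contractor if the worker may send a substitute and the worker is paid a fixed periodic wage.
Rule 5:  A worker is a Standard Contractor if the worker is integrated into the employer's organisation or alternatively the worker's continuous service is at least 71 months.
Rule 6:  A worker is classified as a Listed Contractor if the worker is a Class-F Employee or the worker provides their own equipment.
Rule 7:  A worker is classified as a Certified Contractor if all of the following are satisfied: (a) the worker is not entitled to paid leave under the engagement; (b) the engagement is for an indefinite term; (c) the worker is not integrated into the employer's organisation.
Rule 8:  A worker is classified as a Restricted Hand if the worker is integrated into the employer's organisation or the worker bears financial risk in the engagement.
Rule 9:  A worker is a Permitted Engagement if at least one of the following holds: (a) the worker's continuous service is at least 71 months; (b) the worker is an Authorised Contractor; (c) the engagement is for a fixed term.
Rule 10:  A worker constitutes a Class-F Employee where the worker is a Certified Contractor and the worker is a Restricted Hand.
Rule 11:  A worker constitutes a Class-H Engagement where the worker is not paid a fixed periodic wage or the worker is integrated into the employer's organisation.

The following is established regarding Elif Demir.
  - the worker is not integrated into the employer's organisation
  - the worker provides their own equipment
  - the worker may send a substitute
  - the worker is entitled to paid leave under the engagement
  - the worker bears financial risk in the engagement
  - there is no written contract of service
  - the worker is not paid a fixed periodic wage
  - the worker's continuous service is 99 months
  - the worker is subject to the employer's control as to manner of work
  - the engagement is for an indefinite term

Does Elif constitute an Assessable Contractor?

Yes

rule 7 — Certified Contractor: [the worker is not entitled to paid leave under the engagement? no] AND [the engagement is for an indefinite term? yes] AND [the worker is not integrated into the employer's organisation? yes] → not satisfied.
rule 8 — Restricted Hand: [the worker is integrated into the employer's organisation? no] OR [the worker bears financial risk in the engagement? yes] → satisfied.
rule 10 — Class-F Employee: [Certified Contractor (rule 7)? no] AND [Restricted Hand (rule 8)? yes] → not satisfied.
rule 6 — Listed Contractor: [Class-F Employee (rule 10)? no] OR [the worker provides their own equipment? yes] → satisfied.
rule 4 — Authorised Contractor: [the worker may send a substitute? yes] AND [the worker is paid a fixed periodic wage? no] → not satisfied.
rule 9 — Permitted Engagement: [worker's continuous service: 99 months ≥ 71 months? yes] OR [Authorised Contractor (rule 4)? no] OR [the engagement is for a fixed term? no] → satisfied.
rule 3 — Class-T Engagement: [the worker is integrated into the employer's organisation? no] OR [the worker is subject to the employer's control as to manner of work? yes] → satisfied.
rule 1 — Supervised Servant: [the worker is not integrated into the employer's organisation? yes] AND [Permitted Engagement (rule 9)? yes] AND [Class-T Engagement (rule 3)? yes] → satisfied.
rule 2 — Assessable Contractor: [not a Listed Contractor (rule 6)? no] OR [Supervised Servant (rule 1)? yes] → satisfied.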